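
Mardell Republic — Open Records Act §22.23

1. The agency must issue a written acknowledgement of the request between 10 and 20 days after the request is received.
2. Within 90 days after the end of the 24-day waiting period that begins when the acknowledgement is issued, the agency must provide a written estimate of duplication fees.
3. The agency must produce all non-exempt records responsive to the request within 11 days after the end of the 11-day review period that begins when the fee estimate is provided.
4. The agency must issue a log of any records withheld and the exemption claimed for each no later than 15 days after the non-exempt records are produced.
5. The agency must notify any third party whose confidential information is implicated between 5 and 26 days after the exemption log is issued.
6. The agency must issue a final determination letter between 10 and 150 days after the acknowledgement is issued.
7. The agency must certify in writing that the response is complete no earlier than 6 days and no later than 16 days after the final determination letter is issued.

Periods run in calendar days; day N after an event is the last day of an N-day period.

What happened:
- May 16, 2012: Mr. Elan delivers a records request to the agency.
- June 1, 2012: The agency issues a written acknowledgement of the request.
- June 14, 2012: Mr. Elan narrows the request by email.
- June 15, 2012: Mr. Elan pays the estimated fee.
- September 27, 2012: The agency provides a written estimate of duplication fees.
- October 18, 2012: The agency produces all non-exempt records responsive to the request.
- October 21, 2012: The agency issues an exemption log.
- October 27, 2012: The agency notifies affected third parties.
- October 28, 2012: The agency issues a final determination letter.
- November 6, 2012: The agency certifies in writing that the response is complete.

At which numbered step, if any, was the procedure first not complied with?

Step 1 — 10 and 20 days from May 16, 2012 (when the request is received) are May 26, 2012 and June 5, 2012 respectively; done June 1, 2012 — within the window.
Step 2 — counting 90 days from June 25, 2012 (end of the 24-day waiting period, which began when the acknowledgement is issued on June 1, 2012) gives a deadline of September 23, 2012; September 27, 2012 misses that deadline by 4 days.
The analysis stops there.

Step 2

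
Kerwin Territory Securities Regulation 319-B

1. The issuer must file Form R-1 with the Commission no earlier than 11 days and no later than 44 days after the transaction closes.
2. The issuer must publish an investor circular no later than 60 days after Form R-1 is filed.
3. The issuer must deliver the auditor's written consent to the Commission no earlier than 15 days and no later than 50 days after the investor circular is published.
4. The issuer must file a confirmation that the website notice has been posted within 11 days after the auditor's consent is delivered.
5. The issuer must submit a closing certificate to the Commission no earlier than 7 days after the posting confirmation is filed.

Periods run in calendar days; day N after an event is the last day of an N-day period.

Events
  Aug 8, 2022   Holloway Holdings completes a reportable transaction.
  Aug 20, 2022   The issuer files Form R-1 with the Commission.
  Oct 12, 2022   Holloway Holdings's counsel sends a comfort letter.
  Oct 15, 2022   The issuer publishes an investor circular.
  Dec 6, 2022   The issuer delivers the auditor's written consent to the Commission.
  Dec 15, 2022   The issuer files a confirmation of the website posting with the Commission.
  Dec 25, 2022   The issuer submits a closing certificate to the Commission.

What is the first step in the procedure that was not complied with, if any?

Step 3

(1) the permitted window runs from Aug 8, 2022 + 11 = Aug 19, 2022 to Aug 8, 2022 + 44 = Sep 21, 2022; done Aug 20, 2022 — within the window.
(2) due by Aug 20, 2022 + 60 days = Oct 19, 2022; completed Oct 15, 2022, before the deadline.
(3) the permitted window runs from Oct 15, 2022 + 15 = Oct 30, 2022 to Oct 15, 2022 + 50 = Dec 4, 2022; Dec 6, 2022 is 2 days past the end of the window.
No need to go further; step 3 was not satisfied.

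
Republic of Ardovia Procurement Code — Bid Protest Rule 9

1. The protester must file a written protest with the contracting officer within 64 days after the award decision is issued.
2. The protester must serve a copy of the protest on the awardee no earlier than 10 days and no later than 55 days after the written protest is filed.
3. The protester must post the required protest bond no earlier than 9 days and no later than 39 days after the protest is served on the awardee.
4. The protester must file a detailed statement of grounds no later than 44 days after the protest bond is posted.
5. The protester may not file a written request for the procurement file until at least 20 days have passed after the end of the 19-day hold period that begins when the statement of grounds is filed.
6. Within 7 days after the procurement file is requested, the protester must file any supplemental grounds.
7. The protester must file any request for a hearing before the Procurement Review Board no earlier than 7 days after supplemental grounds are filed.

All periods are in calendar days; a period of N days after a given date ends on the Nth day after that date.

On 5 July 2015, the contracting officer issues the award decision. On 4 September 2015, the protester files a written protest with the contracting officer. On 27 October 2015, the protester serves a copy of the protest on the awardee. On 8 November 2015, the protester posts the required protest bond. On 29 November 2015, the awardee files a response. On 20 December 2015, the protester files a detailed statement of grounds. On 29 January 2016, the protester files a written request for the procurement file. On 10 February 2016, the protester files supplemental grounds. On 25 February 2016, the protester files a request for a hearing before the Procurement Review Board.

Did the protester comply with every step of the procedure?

No

(1) due by 5 July 2015 + 64 days = 7 September 2015; 4 September 2015 is within that limit.
(2) the permitted window runs from 4 September 2015 + 10 = 14 September 2015 to 4 September 2015 + 55 = 29 October 2015; done 27 October 2015 — within the window.
(3) the permitted window runs from 27 October 2015 + 9 = 5 November 2015 to 27 October 2015 + 39 = 5 December 2015; done 8 November 2015, which is between those dates.
(4) due by 8 November 2015 + 44 days = 22 December 2015; done 20 December 2015 — timely.
(5) permitted from 8 January 2016 + 20 days = 28 January 2016 onward; done 29 January 2016 — permitted.
(6) due by 29 January 2016 + 7 days = 5 February 2016; not done until 10 February 2016, 5 days after the deadline.
No need to go further; step 6 was not satisfied.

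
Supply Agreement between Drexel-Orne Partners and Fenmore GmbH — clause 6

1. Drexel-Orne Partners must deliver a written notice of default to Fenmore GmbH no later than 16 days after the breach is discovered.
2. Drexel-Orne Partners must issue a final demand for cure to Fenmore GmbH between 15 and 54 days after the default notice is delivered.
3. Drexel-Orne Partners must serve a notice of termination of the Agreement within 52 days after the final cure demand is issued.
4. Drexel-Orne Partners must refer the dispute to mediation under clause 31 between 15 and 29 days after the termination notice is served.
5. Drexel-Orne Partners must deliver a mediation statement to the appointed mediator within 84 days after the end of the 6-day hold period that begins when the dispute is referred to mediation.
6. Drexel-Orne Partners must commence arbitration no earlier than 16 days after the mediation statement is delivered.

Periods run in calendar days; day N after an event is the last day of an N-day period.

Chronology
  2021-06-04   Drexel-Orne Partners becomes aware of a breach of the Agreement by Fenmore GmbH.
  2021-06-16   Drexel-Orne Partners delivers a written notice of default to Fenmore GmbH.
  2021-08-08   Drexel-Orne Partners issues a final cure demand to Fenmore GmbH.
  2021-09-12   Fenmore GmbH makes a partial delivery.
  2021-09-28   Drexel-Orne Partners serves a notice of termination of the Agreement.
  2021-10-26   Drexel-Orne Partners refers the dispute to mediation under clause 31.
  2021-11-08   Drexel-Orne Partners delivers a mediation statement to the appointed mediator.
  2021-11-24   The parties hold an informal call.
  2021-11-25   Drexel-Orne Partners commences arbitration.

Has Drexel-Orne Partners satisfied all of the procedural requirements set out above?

Yes

(1) due by 2021-06-04 + 16 days = 2021-06-20; completed 2021-06-16, before the deadline.
(2) the permitted window runs from 2021-06-16 + 15 = 2021-07-01 to 2021-06-16 + 54 = 2021-08-09; 2021-08-08 falls inside that range.
(3) due by 2021-08-08 + 52 days = 2021-09-29; 2021-09-28 is within that limit.
(4) the permitted window runs from 2021-09-28 + 15 = 2021-10-13 to 2021-09-28 + 29 = 2021-10-27; done 2021-10-26, which is between those dates.
(5) due by 2021-11-01 + 84 days = 2022-01-24; done 2021-11-08 — timely.
(6) permitted from 2021-11-08 + 16 days = 2021-11-24 onward; 2021-11-25 is on or after that date.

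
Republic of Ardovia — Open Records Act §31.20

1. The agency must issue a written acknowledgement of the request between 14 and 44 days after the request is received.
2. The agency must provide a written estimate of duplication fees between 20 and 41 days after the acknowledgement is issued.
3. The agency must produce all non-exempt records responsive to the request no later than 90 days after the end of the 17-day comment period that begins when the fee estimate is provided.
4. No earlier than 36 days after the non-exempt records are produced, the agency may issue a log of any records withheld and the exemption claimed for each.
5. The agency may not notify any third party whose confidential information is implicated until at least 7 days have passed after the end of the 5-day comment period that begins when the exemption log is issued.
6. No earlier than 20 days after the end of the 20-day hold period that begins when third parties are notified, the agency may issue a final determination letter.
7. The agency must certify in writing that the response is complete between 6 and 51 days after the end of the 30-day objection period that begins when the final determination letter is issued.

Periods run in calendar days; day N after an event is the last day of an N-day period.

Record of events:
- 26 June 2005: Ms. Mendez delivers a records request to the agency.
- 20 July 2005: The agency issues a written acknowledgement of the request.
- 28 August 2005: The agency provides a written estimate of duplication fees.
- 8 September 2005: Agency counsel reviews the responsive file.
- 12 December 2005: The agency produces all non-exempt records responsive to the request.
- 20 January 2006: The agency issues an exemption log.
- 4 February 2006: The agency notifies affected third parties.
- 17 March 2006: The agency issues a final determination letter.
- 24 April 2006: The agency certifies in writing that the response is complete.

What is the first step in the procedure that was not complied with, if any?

Step 1: the window is 14–44 days after 26 June 2005 (when the request is received), so 10 July 2005 through 9 August 2005; done 20 July 2005 — within the window.
Step 2: the window is 20–41 days after 20 July 2005 (when the acknowledgement is issued), so 9 August 2005 through 30 August 2005; done 28 August 2005, which is between those dates.
Step 3: 90 days after 14 September 2005 (end of the 17-day comment period, which began when the fee estimate is provided on 28 August 2005) is 13 December 2005; completed 12 December 2005, before the deadline.
Step 4: the earliest permitted date is 36 days after 12 December 2005 (when the non-exempt records are produced), i.e. 17 January 2006; done 20 January 2006 — permitted.
Step 5: the earliest permitted date is 7 days after 25 January 2006 (end of the 5-day comment period, which began when the exemption log is issued on 20 January 2006), i.e. 1 February 2006; 4 February 2006 is on or after that date.
Step 6: the earliest permitted date is 20 days after 24 February 2006 (end of the 20-day hold period, which began when third parties are notified on 4 February 2006), i.e. 16 March 2006; 17 March 2006 is on or after that date.
Step 7: the window is 6–51 days after 16 April 2006 (end of the 30-day objection period, which began when the final determination letter is issued on 17 March 2006), so 22 April 2006 through 6 June 2006; 24 April 2006 falls inside that range.

None — every step was satisfied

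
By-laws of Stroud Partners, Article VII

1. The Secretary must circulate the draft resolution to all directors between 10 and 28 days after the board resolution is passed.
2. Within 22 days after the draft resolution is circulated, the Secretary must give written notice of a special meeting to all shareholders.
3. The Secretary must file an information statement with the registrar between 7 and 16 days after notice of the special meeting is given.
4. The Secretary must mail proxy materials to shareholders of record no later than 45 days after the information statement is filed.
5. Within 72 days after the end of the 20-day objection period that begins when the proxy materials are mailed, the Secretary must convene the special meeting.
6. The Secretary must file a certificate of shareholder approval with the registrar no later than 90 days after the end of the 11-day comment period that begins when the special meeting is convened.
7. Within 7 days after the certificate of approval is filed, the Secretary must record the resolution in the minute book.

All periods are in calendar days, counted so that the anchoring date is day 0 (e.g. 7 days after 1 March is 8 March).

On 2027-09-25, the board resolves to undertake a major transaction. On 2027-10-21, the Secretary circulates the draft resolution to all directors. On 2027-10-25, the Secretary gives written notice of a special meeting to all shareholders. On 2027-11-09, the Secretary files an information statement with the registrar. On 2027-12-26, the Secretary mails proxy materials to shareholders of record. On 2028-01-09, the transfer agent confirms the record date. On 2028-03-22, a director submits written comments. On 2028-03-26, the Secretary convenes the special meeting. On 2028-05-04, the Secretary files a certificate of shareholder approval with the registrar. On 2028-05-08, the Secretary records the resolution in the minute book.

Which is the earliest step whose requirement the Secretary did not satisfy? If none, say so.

Step 4

Step 1 — 10 and 28 days from 2027-09-25 (when the board resolution is passed) are 2027-10-05 and 2027-10-23 respectively; 2027-10-21 falls inside that range.
Step 2 — counting 22 days from 2027-10-21 (when the draft resolution is circulated) gives a deadline of 2027-11-12; completed 2027-10-25, before the deadline.
Step 3 — 7 and 16 days from 2027-10-25 (when notice of the special meeting is given) are 2027-11-01 and 2027-11-10 respectively; done 2027-11-09 — within the window.
Step 4 — counting 45 days from 2027-11-09 (when the information statement is filed) gives a deadline of 2027-12-24; done 2027-12-26 — 2 days late.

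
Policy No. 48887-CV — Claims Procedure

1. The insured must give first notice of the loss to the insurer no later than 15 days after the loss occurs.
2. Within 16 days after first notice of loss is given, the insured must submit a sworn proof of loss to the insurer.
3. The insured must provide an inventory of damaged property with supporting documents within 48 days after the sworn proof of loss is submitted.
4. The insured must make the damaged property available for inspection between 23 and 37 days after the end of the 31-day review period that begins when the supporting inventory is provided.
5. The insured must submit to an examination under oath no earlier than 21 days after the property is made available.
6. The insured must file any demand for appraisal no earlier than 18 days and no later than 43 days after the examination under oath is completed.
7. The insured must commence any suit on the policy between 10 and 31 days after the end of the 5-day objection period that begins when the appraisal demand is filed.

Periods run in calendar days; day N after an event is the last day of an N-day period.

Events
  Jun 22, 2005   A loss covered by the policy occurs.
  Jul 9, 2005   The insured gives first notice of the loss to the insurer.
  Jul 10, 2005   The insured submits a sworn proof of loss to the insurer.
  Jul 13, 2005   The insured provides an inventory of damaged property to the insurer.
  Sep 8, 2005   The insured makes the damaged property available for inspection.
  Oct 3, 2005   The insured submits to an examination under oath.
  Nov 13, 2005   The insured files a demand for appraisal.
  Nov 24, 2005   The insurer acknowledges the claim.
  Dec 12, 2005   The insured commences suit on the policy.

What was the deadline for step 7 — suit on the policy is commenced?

The appraisal demand is filed on Nov 13, 2005; the 5-day objection period therefore ends Nov 18, 2005, and step 7 runs from that date. The window is 10–31 days after Nov 18, 2005; it closes on Dec 19, 2005.

Dec 19, 2005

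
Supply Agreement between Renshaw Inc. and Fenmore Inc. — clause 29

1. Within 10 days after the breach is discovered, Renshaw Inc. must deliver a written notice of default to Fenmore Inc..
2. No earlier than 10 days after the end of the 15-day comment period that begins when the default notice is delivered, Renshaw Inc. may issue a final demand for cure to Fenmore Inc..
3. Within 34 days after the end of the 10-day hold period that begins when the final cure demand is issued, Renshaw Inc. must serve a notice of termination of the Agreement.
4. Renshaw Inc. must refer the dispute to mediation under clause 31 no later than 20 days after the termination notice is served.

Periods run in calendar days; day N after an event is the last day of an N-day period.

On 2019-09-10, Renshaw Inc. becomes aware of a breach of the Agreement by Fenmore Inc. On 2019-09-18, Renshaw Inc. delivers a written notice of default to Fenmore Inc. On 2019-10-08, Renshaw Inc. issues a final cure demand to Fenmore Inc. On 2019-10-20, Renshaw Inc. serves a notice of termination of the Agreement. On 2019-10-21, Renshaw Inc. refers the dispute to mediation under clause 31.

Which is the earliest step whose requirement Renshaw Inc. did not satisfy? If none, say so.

Step 2

Step 1: 10 days after 2019-09-10 (when the breach is discovered) is 2019-09-20; done 2019-09-18 — timely.
Step 2: the earliest permitted date is 10 days after 2019-10-03 (end of the 15-day comment period, which began when the default notice is delivered on 2019-09-18), i.e. 2019-10-13; done 2019-10-08 — 5 days too early.
Later steps need not be reached.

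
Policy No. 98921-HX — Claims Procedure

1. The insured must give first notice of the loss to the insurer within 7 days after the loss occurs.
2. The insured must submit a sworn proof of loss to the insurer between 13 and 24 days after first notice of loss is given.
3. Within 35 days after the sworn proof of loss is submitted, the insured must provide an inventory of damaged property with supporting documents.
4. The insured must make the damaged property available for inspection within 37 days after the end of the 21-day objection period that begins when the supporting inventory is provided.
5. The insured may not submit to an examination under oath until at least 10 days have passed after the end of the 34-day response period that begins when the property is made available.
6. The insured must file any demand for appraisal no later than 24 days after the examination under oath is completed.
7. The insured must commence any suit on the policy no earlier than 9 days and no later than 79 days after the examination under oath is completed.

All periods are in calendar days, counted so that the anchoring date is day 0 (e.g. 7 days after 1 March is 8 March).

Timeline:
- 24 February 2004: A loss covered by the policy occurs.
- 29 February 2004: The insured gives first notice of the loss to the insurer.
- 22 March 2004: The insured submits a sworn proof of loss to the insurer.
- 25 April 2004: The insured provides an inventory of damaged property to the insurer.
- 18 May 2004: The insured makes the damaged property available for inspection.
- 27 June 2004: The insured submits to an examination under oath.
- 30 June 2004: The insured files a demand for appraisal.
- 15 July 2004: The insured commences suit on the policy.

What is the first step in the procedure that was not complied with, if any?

Step 1: 7 days after 24 February 2004 (when the loss occurs) is 2 March 2004; done 29 February 2004 — timely.
Step 2: the window is 13–24 days after 29 February 2004 (when first notice of loss is given), so 13 March 2004 through 24 March 2004; 22 March 2004 falls inside that range.
Step 3: 35 days after 22 March 2004 (when the sworn proof of loss is submitted) is 26 April 2004; completed 25 April 2004, before the deadline.
Step 4: 37 days after 16 May 2004 (end of the 21-day objection period, which began when the supporting inventory is provided on 25 April 2004) is 22 June 2004; done 18 May 2004 — timely.
Step 5: the earliest permitted date is 10 days after 21 June 2004 (end of the 34-day response period, which began when the property is made available on 18 May 2004), i.e. 1 July 2004; 27 June 2004 is 4 days before the earliest permitted date.

Step 5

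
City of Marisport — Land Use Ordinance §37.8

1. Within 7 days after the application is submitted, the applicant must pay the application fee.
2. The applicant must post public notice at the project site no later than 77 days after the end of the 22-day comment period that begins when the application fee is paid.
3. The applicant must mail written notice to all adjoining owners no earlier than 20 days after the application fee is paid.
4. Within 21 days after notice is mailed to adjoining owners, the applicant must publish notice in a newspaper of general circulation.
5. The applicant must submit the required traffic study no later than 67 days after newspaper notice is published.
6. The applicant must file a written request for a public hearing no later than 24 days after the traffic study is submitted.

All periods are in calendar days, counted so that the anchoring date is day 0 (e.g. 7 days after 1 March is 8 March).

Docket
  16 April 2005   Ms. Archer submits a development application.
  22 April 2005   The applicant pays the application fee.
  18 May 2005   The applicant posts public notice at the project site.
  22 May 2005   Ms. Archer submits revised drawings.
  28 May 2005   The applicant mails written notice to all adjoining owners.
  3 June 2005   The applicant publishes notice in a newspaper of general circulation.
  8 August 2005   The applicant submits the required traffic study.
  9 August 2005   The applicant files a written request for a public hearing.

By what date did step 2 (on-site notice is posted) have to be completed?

The application fee is paid on 22 April 2005; the 22-day comment period therefore ends 14 May 2005, and step 2 runs from that date. 77 days after 14 May 2005 is 30 July 2005.

30 July 2005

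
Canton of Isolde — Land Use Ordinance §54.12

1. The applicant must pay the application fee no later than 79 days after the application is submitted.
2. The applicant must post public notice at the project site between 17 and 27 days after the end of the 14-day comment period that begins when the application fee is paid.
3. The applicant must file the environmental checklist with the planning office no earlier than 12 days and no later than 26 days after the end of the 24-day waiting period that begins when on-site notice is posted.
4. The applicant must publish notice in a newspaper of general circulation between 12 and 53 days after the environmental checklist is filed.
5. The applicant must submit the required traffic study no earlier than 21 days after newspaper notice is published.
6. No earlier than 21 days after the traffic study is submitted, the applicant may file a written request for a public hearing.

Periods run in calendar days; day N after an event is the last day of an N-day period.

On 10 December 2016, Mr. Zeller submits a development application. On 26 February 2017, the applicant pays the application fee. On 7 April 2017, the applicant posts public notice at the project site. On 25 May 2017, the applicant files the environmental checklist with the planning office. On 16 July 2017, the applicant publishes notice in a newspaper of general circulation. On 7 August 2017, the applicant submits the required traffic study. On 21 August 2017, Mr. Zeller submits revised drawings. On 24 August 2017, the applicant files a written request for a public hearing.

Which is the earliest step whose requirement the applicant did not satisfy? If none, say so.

(1) due by 10 December 2016 + 79 days = 27 February 2017; done 26 February 2017 — timely.
(2) the permitted window runs from 12 March 2017 + 17 = 29 March 2017 to 12 March 2017 + 27 = 8 April 2017; done 7 April 2017 — within the window.
(3) the permitted window runs from 1 May 2017 + 12 = 13 May 2017 to 1 May 2017 + 26 = 27 May 2017; done 25 May 2017 — within the window.
(4) the permitted window runs from 25 May 2017 + 12 = 6 June 2017 to 25 May 2017 + 53 = 17 July 2017; 16 July 2017 falls inside that range.
(5) permitted from 16 July 2017 + 21 days = 6 August 2017 onward; 7 August 2017 is on or after that date.
(6) permitted from 7 August 2017 + 21 days = 28 August 2017 onward; done 24 August 2017 — 4 days too early.

Step 6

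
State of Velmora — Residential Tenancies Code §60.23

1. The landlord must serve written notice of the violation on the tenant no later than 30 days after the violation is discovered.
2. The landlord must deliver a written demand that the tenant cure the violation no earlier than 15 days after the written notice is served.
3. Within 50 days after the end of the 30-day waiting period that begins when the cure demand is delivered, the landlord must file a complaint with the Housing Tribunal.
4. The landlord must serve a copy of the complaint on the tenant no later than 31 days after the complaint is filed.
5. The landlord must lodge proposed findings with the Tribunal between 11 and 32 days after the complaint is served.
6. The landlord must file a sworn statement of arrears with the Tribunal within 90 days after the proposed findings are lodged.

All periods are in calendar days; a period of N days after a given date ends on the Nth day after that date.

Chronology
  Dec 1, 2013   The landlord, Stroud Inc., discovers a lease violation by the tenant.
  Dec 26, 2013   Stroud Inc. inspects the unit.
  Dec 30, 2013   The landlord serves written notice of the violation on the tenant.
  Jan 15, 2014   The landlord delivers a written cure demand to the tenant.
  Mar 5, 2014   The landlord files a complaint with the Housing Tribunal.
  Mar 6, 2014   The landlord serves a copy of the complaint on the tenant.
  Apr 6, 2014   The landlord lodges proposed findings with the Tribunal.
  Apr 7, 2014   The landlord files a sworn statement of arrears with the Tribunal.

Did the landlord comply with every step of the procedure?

Yes

(1) due by Dec 1, 2013 + 30 days = Dec 31, 2013; Dec 30, 2013 is within that limit.
(2) permitted from Dec 30, 2013 + 15 days = Jan 14, 2014 onward; done Jan 15, 2014 — permitted.
(3) due by Feb 14, 2014 + 50 days = Apr 5, 2014; completed Mar 5, 2014, before the deadline.
(4) due by Mar 5, 2014 + 31 days = Apr 5, 2014; Mar 6, 2014 is within that limit.
(5) the permitted window runs from Mar 6, 2014 + 11 = Mar 17, 2014 to Mar 6, 2014 + 32 = Apr 7, 2014; done Apr 6, 2014 — within the window.
(6) due by Apr 6, 2014 + 90 days = Jul 5, 2014; done Apr 7, 2014 — timely.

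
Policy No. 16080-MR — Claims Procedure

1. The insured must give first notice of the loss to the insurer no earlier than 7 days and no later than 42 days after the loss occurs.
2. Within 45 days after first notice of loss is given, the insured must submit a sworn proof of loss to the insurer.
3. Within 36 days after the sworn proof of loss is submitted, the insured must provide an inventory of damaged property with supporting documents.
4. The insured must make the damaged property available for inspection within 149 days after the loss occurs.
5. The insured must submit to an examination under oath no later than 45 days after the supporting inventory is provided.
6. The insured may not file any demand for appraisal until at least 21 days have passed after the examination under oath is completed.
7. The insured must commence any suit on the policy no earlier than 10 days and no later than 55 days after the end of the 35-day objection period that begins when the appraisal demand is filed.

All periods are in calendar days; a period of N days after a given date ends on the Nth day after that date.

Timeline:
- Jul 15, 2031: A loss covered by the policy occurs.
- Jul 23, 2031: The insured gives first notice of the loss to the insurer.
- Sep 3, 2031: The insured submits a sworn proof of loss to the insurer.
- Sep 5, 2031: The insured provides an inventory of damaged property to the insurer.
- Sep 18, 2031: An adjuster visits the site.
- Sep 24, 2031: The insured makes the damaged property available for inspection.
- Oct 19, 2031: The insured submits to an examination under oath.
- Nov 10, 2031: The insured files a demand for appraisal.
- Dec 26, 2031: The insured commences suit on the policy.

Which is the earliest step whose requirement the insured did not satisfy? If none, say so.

Step 1 — 7 and 42 days from Jul 15, 2031 (when the loss occurs) are Jul 22, 2031 and Aug 26, 2031 respectively; done Jul 23, 2031 — within the window.
Step 2 — counting 45 days from Jul 23, 2031 (when first notice of loss is given) gives a deadline of Sep 6, 2031; done Sep 3, 2031 — timely.
Step 3 — counting 36 days from Sep 3, 2031 (when the sworn proof of loss is submitted) gives a deadline of Oct 9, 2031; Sep 5, 2031 is within that limit.
Step 4 — counting 149 days from Jul 15, 2031 (when the loss occurs) gives a deadline of Dec 11, 2031; completed Sep 24, 2031, before the deadline.
Step 5 — counting 45 days from Sep 5, 2031 (when the supporting inventory is provided) gives a deadline of Oct 20, 2031; completed Oct 19, 2031, before the deadline.
Step 6 — must wait 21 days from Oct 19, 2031 (when the examination under oath is completed), so not before Nov 9, 2031; Nov 10, 2031 is on or after that date.
Step 7 — 10 and 55 days from Dec 15, 2031 (end of the 35-day objection period, which began when the appraisal demand is filed on Nov 10, 2031) are Dec 25, 2031 and Feb 8, 2032 respectively; Dec 26, 2031 falls inside that range.

None — every step was satisfied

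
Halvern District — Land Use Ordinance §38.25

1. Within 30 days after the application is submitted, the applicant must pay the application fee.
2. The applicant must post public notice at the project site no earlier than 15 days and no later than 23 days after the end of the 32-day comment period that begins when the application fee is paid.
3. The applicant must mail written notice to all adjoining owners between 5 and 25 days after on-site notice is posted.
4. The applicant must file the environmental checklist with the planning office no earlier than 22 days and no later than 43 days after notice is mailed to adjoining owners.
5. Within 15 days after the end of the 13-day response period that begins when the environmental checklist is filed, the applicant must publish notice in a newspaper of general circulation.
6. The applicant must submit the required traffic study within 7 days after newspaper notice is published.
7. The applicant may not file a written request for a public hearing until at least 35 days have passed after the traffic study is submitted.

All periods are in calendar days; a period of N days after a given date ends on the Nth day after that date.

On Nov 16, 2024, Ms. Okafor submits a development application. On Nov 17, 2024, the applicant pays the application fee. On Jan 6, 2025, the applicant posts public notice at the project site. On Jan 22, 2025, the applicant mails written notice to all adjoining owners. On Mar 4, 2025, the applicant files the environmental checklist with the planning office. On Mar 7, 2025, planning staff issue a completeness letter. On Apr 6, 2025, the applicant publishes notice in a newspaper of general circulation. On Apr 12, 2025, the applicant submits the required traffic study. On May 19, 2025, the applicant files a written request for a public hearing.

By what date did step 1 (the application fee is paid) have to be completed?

Dec 16, 2024

Step 1 runs from Nov 16, 2024, when the application is submitted. 30 days after Nov 16, 2024 is Dec 16, 2024.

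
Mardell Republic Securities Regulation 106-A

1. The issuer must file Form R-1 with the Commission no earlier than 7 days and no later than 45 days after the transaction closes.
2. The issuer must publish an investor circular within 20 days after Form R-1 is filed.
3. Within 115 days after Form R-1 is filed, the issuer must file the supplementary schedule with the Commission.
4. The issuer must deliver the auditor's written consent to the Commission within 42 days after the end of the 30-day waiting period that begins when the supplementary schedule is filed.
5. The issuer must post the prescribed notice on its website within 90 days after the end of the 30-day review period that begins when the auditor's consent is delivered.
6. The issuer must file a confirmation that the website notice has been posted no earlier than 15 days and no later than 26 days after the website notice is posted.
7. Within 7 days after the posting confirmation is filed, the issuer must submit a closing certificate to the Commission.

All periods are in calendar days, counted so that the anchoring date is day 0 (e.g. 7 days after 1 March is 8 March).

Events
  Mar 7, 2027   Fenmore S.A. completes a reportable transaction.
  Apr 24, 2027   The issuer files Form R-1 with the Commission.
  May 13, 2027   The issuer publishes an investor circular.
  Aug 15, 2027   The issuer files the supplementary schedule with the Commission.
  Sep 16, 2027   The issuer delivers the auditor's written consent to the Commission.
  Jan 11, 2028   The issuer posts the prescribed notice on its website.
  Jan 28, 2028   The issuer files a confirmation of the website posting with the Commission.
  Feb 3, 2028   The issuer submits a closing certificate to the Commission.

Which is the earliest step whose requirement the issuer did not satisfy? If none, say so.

Step 1

Step 1 — 7 and 45 days from Mar 7, 2027 (when the transaction closes) are Mar 14, 2027 and Apr 21, 2027 respectively; Apr 24, 2027 is 3 days past the end of the window.
No need to go further; step 1 was not satisfied.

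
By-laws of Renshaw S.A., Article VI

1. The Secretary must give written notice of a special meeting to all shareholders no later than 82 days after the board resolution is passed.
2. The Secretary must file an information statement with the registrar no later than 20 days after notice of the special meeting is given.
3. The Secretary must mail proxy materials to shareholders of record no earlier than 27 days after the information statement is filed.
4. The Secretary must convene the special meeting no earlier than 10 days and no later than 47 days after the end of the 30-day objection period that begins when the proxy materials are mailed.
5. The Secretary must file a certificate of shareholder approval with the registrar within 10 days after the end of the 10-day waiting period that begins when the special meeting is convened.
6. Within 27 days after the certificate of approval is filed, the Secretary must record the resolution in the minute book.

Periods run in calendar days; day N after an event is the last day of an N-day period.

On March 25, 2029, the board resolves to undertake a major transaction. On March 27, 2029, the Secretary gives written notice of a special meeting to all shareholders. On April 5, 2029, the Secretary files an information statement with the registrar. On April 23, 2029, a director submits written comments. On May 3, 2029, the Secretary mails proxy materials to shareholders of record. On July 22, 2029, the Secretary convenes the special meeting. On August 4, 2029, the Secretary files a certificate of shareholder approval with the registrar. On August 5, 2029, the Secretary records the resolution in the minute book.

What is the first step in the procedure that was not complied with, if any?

(1) due by March 25, 2029 + 82 days = June 15, 2029; March 27, 2029 is within that limit.
(2) due by March 27, 2029 + 20 days = April 16, 2029; April 5, 2029 is within that limit.
(3) permitted from April 5, 2029 + 27 days = May 2, 2029 onward; May 3, 2029 is on or after that date.
(4) the permitted window runs from June 2, 2029 + 10 = June 12, 2029 to June 2, 2029 + 47 = July 19, 2029; done July 22, 2029 — 3 days after the window closed.

Step 4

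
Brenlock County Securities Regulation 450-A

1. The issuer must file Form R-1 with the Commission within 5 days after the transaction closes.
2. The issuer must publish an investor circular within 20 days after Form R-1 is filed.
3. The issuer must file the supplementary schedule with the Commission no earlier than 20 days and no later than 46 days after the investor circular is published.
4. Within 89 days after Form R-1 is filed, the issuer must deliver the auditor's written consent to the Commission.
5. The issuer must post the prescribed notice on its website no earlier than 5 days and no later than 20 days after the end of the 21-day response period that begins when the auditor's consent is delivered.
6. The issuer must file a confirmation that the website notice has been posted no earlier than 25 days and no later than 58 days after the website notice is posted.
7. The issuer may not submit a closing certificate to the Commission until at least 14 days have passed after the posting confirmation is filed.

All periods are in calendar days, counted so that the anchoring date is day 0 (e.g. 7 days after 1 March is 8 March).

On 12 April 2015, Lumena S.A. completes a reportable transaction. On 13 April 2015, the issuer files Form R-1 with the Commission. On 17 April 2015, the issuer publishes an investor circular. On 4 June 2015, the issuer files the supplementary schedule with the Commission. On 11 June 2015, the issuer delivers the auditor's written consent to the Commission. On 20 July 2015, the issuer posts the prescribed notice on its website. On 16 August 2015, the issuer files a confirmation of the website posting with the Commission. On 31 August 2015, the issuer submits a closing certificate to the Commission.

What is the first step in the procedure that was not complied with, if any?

Step 3

(1) due by 12 April 2015 + 5 days = 17 April 2015; completed 13 April 2015, before the deadline.
(2) due by 13 April 2015 + 20 days = 3 May 2015; 17 April 2015 is within that limit.
(3) the permitted window runs from 17 April 2015 + 20 = 7 May 2015 to 17 April 2015 + 46 = 2 June 2015; done 4 June 2015 — 2 days after the window closed.
The procedure was therefore not followed at step 3.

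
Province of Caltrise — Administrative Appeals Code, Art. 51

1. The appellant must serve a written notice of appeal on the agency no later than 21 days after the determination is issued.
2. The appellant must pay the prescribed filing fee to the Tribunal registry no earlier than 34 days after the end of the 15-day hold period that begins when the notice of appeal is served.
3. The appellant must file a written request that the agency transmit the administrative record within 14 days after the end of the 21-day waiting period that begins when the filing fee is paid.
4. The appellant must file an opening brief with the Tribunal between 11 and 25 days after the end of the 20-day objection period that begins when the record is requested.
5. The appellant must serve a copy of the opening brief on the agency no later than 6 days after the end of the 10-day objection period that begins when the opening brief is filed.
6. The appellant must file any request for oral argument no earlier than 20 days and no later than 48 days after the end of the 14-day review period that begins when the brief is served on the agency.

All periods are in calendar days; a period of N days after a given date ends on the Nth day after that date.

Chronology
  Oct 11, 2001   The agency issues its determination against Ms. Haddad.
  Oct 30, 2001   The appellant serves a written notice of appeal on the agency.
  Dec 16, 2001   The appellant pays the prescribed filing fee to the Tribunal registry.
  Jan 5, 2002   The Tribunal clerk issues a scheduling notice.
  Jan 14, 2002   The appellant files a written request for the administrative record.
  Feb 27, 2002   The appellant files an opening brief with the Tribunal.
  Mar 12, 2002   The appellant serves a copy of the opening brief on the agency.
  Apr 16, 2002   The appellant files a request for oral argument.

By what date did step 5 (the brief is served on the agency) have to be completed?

The opening brief is filed on Feb 27, 2002; the 10-day objection period therefore ends Mar 9, 2002, and step 5 runs from that date. 6 days after Mar 9, 2002 is Mar 15, 2002.

Mar 15, 2002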